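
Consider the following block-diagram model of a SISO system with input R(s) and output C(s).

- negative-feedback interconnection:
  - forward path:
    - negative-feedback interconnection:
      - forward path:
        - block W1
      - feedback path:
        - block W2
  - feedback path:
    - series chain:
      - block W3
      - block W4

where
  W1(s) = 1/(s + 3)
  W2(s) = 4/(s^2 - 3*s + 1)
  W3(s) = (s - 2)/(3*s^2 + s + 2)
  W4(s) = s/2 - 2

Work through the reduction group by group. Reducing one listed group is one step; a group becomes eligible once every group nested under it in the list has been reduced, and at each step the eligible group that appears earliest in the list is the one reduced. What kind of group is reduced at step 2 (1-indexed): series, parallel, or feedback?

1. close the feedback loop around W1, W2
2. combine W3, W4 in series
3. reduce the feedback loop with forward [W1/(1+W1*W2)] and return (W3*W4)
Step 2 collapses a series group.

Hence the answer: series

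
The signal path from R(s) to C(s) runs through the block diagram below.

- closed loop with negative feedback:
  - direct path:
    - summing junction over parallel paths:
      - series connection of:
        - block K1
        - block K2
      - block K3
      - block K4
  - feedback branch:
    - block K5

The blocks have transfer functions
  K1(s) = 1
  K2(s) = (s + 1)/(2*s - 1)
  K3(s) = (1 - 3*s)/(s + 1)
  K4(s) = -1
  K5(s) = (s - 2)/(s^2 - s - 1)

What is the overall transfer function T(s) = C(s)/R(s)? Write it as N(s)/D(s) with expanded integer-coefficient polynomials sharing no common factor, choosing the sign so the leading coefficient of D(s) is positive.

The answer is (-7*s^4 + 13*s^3 + 2*s^2 - 7*s - 1)/(2*s^4 - 8*s^3 + 16*s^2 - 11*s - 1).

Reasoning:
(1) combine K1, K2 in series: (s + 1)/(2*s - 1)
(2) parallel reduction of (K1*K2), K3, K4: (-7*s^2 + 6*s + 1)/(2*s^2 + s - 1)
(3) close the feedback loop around ((K1*K2)+K3+K4), K5; the result is T(s) itself (integer coefficients, no common factor, positive leading denominator coefficient)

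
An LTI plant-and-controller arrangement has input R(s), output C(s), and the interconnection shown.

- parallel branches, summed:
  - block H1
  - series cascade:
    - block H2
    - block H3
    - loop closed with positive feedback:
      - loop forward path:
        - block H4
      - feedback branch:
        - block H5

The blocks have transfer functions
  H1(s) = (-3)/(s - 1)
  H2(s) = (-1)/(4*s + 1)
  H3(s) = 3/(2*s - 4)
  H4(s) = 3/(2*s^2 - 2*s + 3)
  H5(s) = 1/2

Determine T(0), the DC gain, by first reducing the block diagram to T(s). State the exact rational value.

Answer: 9/2

Working:
Step 1: collapse the loop (H4 forward, H5 return), giving 6/(4*s^2 - 4*s + 3)
Step 2: series reduction of H2, H3, [H4/(1-H4*H5)], giving (-9)/(16*s^4 - 44*s^3 + 32*s^2 - 13*s - 6)
Step 3: combine H1, (H2*H3*[H4/(1-H4*H5)]) in parallel, giving (-48*s^4 + 132*s^3 - 96*s^2 + 30*s + 27)/(16*s^5 - 60*s^4 + 76*s^3 - 45*s^2 + 7*s + 6)
DC gain: substitute s = 0 into T(s) from step 3: T(0) = 27/6 = 9/2.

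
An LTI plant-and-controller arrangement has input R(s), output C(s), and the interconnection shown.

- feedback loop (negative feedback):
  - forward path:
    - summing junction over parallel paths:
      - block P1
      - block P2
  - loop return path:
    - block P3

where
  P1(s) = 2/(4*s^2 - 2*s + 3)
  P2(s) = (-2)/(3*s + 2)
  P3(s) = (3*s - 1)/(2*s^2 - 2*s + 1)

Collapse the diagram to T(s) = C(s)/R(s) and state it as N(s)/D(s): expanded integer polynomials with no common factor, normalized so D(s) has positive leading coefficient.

Answer: (-16*s^4 + 36*s^3 - 32*s^2 + 14*s - 2)/(24*s^5 - 20*s^4 - 6*s^3 + 42*s^2 - 23*s + 8)

Working:
(1) add P1, P2 (parallel) -> (-8*s^2 + 10*s - 2)/(12*s^3 + 2*s^2 + 5*s + 6)
(2) apply the feedback formula to (P1+P2), P3, giving the overall T(s)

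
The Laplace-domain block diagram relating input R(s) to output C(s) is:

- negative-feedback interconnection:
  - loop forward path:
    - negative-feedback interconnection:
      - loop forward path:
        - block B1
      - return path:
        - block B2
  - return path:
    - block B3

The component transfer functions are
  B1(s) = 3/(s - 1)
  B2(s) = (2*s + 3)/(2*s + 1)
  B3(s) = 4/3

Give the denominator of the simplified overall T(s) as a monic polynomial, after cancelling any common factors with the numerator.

Answer: s^2 + 13*s/2 + 6

Working:
Step 1: apply the feedback formula to B1, B2 = (6*s + 3)/(2*s^2 + 5*s + 8)
Step 2: collapse the loop ([B1/(1+B1*B2)] forward, B3 return) = (6*s + 3)/(2*s^2 + 13*s + 12)
Step 2 gives the fully reduced T(s), with no common factor left to cancel. The denominator's leading coefficient is 2, so divide each of its coefficients by 2 to get the monic form.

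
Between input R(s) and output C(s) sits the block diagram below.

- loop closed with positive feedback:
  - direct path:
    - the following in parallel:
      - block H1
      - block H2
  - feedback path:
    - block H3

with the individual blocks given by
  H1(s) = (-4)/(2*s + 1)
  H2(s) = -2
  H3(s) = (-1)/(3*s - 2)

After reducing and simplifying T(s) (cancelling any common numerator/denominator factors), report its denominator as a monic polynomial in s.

The answer is s^2 - 5*s/6 - 4/3.

Reasoning:
Step 1. reduce the parallel group H1, H2, giving (-4*s - 6)/(2*s + 1)
Step 2. reduce the feedback loop with forward (H1+H2) and return H3, giving (-12*s^2 - 10*s + 12)/(6*s^2 - 5*s - 8)
No further cancellation is possible in the step-2 result, so that is T(s). Its denominator becomes monic after dividing by the leading coefficient 6.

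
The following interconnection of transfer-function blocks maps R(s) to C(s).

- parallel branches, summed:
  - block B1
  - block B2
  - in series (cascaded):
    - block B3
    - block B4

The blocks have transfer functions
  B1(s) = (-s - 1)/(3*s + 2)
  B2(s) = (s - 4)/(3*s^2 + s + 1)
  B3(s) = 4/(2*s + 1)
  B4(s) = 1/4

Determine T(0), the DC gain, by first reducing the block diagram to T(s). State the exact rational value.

Step 1: reduce the series chain B3, B4: 1/(2*s + 1)
Step 2: reduce the parallel group B1, B2, (B3*B4): (-6*s^4 + 4*s^3 - 16*s^2 - 25*s - 7)/(18*s^4 + 27*s^3 + 19*s^2 + 9*s + 2)
Step 2 gives the overall T(s). Then T(0) = -7/2.

Therefore the answer is -7/2.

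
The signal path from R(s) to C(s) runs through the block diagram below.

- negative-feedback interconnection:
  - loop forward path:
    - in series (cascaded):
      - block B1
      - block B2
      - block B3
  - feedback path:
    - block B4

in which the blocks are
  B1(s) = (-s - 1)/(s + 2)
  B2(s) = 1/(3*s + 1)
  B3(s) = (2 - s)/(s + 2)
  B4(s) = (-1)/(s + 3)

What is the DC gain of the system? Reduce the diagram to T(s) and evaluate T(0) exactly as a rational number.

1. cascade B1, B2, B3 gives (s^2 - s - 2)/(3*s^3 + 13*s^2 + 16*s + 4)
2. reduce the feedback loop with forward (B1*B2*B3) and return B4 gives (s^3 + 2*s^2 - 5*s - 6)/(3*s^4 + 22*s^3 + 54*s^2 + 53*s + 14)
The step-2 result is T(s). Setting s = 0: T(0) = -6/14 = -3/7.

Hence the answer: -3/7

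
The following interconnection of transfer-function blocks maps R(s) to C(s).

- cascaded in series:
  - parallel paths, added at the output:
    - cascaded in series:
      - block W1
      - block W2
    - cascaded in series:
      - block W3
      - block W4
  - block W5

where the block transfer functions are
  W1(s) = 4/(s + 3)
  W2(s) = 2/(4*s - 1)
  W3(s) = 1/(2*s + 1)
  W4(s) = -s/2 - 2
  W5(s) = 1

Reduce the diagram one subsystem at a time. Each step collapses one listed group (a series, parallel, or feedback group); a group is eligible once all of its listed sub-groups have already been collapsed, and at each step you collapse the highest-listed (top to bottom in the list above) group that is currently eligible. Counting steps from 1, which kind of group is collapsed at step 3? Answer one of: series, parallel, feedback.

(1) cascade W1, W2
(2) reduce the series chain W3, W4
(3) parallel reduction of (W1*W2), (W3*W4)
(4) cascade ((W1*W2)+(W3*W4)), W5
At step 3 the group reduced is parallel.

Answer: parallel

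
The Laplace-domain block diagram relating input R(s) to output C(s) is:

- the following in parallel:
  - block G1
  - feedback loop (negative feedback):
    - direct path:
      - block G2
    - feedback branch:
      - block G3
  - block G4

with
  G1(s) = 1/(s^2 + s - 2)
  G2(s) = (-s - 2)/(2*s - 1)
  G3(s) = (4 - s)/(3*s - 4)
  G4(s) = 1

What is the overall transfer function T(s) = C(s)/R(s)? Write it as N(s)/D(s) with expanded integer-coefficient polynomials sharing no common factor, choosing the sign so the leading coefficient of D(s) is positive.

Answer: (4*s^4 - 11*s^3 - 12*s^2 + 21*s - 12)/(7*s^4 - 6*s^3 - 31*s^2 + 22*s + 8)

Working:
Step 1 - close the feedback loop around G2, G3, giving (-3*s^2 - 2*s + 8)/(7*s^2 - 13*s - 4)
Step 2 - parallel reduction of G1, [G2/(1+G2*G3)], G4: this yields T(s), and no further normalization is needed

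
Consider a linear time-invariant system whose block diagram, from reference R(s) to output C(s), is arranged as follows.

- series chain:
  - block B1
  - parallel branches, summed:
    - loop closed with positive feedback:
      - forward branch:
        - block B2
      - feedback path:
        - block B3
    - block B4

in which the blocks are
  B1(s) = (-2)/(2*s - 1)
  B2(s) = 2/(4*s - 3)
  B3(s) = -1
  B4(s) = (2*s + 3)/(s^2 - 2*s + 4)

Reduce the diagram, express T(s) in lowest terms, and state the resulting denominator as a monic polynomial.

1. reduce the feedback loop with forward B2 and return B3, giving 2/(4*s - 1)
2. add [B2/(1-B2*B3)], B4 (parallel), giving (10*s^2 + 6*s + 5)/(4*s^3 - 9*s^2 + 18*s - 4)
3. combine B1, ([B2/(1-B2*B3)]+B4) in series, giving (-20*s^2 - 12*s - 10)/(8*s^4 - 22*s^3 + 45*s^2 - 26*s + 4)
Step 3 gives the fully reduced T(s), with no common factor left to cancel. The denominator's leading coefficient is 8, so divide each of its coefficients by 8 to get the monic form.

Hence the answer: s^4 - 11*s^3/4 + 45*s^2/8 - 13*s/4 + 1/2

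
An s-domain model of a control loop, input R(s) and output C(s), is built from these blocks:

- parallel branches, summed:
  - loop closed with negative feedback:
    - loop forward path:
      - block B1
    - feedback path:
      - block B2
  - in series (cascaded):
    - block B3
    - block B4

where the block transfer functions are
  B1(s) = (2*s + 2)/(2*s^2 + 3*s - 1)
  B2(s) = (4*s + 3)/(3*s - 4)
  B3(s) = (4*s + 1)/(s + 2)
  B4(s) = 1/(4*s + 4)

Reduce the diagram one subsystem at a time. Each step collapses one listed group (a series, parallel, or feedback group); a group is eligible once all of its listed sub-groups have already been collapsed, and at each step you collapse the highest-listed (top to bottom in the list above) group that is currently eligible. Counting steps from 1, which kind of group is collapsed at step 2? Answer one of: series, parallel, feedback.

Step 1: close the feedback loop around B1, B2
Step 2: multiply B3, B4 (series)
Step 3: sum the parallel branches [B1/(1+B1*B2)], (B3*B4)
The group at step 2 is a series group.

Final answer: series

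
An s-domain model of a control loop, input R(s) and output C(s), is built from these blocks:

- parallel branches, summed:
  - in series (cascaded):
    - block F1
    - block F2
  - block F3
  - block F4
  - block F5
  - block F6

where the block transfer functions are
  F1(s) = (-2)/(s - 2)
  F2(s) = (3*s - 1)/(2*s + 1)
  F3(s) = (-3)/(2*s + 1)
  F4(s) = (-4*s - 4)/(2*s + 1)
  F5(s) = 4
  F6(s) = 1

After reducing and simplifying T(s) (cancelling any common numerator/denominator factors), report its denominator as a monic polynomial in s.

First reduce the diagram to T(s).

Step 1: series reduction of F1, F2 gives (2 - 6*s)/(2*s^2 - 3*s - 2)
Step 2: add (F1*F2), F3, F4, F5, F6 (parallel) gives (6*s^2 - 20*s + 6)/(2*s^2 - 3*s - 2)
The result of step 2 is T(s) in lowest terms. Its denominator has leading coefficient 2; dividing the denominator through by 2 makes it monic.

Answer: s^2 - 3*s/2 - 1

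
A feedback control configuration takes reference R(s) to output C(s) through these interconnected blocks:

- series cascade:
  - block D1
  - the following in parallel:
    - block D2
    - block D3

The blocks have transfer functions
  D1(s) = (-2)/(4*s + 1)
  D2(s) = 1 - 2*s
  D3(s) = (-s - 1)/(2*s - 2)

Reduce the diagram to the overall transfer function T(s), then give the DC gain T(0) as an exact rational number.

Answer: -3

Working:
Step 1 - reduce the parallel group D2, D3; result (-4*s^2 + 5*s - 3)/(2*s - 2)
Step 2 - cascade D1, (D2+D3); result (4*s^2 - 5*s + 3)/(4*s^2 - 3*s - 1)
Evaluating the step-2 result (the overall T(s)) at s = 0 gives T(0) = 3/(-1) = -3.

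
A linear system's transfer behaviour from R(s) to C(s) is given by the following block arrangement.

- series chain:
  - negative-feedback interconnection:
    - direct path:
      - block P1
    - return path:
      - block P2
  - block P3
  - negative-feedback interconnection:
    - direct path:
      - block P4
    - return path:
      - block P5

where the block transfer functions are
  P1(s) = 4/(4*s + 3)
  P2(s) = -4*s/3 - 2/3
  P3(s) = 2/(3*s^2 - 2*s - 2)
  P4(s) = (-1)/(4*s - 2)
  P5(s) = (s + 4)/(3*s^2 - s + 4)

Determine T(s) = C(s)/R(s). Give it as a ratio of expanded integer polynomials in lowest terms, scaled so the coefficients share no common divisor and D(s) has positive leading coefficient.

(1) close the feedback loop around P1, P2; result (-12)/(4*s - 1)
(2) close the feedback loop around P4, P5; result (-3*s^2 + s - 4)/(12*s^3 - 10*s^2 + 17*s - 12)
(3) multiply [P1/(1+P1*P2)], P3, [P4/(1+P4*P5)] (series); the result is T(s) itself (integer coefficients, no common factor, positive leading denominator coefficient)

Hence the answer: (72*s^2 - 24*s + 96)/(144*s^6 - 252*s^5 + 242*s^4 - 247*s^3 + 10*s^2 + 106*s - 24)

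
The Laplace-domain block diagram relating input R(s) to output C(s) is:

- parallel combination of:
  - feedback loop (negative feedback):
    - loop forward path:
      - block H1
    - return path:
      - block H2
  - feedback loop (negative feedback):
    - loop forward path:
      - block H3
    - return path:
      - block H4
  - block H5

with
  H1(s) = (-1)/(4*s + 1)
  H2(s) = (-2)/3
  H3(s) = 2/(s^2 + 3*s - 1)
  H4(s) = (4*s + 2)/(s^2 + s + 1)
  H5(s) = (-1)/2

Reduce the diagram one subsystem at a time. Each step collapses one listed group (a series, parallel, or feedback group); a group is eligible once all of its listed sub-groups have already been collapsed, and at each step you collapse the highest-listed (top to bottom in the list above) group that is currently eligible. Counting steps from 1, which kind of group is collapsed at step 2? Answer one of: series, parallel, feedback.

Step 1: apply the feedback formula to H1, H2
Step 2: close the feedback loop around H3, H4
Step 3: parallel reduction of [H1/(1+H1*H2)], [H3/(1+H3*H4)], H5
The group at step 2 is a feedback group.

Hence the answer: feedback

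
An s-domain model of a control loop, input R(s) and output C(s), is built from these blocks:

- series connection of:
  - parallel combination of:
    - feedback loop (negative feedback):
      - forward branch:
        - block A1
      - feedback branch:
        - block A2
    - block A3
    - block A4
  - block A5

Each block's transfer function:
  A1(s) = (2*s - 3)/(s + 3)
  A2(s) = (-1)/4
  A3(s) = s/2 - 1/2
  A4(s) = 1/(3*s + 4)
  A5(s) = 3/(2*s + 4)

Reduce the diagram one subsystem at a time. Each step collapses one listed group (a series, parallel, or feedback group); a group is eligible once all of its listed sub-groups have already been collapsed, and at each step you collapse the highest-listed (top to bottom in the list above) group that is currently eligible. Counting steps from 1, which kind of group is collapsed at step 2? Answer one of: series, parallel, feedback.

Reducing step by step:

[1] apply the feedback formula to A1, A2
[2] add [A1/(1+A1*A2)], A3, A4 (parallel)
[3] series reduction of ([A1/(1+A1*A2)]+A3+A4), A5
At step 2 the group reduced is parallel.

Answer: parallel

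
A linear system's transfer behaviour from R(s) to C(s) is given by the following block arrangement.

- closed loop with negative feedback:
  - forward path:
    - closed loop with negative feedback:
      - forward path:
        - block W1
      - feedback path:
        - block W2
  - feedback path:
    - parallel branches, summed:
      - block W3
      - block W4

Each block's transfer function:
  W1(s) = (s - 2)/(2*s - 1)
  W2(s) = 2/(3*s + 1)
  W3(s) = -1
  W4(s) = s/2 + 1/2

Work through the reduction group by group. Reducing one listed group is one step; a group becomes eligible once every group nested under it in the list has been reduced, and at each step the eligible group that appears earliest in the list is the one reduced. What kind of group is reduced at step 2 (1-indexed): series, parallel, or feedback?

Step 1. close the feedback loop around W1, W2
Step 2. reduce the parallel group W3, W4
Step 3. apply the feedback formula to [W1/(1+W1*W2)], (W3+W4)
Step 2 collapses a parallel group.

Hence the answer: parallel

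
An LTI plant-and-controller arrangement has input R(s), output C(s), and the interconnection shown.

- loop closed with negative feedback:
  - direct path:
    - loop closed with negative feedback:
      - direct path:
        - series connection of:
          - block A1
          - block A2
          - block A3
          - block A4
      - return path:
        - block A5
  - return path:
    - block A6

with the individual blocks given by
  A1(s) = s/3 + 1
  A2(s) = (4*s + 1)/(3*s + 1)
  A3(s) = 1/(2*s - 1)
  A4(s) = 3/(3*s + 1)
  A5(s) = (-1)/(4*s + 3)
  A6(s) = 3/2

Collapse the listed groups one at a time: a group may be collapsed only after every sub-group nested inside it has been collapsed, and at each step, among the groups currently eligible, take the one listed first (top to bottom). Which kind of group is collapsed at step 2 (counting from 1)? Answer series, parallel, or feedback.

Reducing step by step:

Step 1. cascade A1, A2, A3, A4
Step 2. feedback reduction of (A1*A2*A3*A4), A5
Step 3. feedback reduction of [(A1*A2*A3*A4)/(1+(A1*A2*A3*A4)*A5)], A6
At step 2 the group reduced is feedback.

Answer: feedback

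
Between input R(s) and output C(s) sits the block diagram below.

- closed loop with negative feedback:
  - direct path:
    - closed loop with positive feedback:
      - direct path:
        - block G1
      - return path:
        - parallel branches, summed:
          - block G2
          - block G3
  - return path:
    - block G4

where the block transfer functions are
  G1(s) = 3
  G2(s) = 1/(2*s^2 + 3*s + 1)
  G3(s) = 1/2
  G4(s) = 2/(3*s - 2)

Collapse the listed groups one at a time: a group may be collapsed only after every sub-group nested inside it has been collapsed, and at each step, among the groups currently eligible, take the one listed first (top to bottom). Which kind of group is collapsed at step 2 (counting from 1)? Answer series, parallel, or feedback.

Answer: feedback

Working:
Step 1: combine G2, G3 in parallel
Step 2: apply the feedback formula to G1, (G2+G3)
Step 3: reduce the feedback loop with forward [G1/(1-G1*(G2+G3))] and return G4
Step 2: feedback.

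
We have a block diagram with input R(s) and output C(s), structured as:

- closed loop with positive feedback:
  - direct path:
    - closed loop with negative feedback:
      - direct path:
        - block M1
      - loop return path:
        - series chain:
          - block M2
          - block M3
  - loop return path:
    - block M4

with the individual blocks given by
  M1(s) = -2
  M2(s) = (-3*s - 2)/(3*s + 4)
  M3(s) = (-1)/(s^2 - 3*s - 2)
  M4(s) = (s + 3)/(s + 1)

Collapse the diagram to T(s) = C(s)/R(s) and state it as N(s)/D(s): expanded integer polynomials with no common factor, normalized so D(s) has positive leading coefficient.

(1) multiply M2, M3 (series) gives (3*s + 2)/(3*s^3 - 5*s^2 - 18*s - 8)
(2) reduce the feedback loop with forward M1 and return (M2*M3) gives (-6*s^3 + 10*s^2 + 36*s + 16)/(3*s^3 - 5*s^2 - 24*s - 12)
(3) apply the feedback formula to [M1/(1+M1*(M2*M3))], M4: this yields T(s), and no further normalization is needed

Final answer: (-6*s^4 + 4*s^3 + 46*s^2 + 52*s + 16)/(9*s^4 + 6*s^3 - 95*s^2 - 160*s - 60)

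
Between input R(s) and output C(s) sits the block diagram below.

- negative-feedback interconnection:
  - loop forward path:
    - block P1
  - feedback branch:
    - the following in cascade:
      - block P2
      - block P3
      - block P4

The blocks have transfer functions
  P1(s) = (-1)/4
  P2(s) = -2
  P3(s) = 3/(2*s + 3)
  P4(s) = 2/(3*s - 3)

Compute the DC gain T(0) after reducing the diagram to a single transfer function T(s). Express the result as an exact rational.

Reducing step by step:

(1) multiply P2, P3, P4 (series) -> (-4)/(2*s^2 + s - 3)
(2) collapse the loop (P1 forward, (P2*P3*P4) return) -> (-2*s^2 - s + 3)/(8*s^2 + 4*s - 8)
That last expression is T(s); at s = 0 only the constant terms survive, so T(0) = 3/(-8) = -3/8.

Answer: -3/8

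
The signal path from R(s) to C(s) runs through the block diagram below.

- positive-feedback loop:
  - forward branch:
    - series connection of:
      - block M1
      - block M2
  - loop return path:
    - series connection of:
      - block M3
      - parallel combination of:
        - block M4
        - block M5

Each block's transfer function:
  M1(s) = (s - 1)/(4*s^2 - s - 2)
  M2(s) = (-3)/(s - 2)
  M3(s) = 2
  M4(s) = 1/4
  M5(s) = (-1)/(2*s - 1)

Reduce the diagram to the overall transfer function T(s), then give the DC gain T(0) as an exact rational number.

Step 1: series reduction of M1, M2: (3 - 3*s)/(4*s^3 - 9*s^2 + 4)
Step 2: reduce the parallel group M4, M5: (2*s - 5)/(8*s - 4)
Step 3: reduce the series chain M3, (M4+M5): (2*s - 5)/(4*s - 2)
Step 4: apply the feedback formula to (M1*M2), (M3*(M4+M5)): (-12*s^2 + 18*s - 6)/(16*s^4 - 44*s^3 + 24*s^2 - 5*s + 7)
Evaluating the step-4 result (the overall T(s)) at s = 0 gives T(0) = -6/7.

Hence the answer: -6/7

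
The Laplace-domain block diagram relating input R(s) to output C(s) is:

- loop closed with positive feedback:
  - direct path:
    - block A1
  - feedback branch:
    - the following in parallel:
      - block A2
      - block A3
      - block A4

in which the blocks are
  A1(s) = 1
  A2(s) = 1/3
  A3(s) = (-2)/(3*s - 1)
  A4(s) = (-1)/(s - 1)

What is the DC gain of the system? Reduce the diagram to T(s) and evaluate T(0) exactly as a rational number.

Answer: -3/7

Working:
(1) combine A2, A3, A4 in parallel gives (3*s^2 - 19*s + 10)/(9*s^2 - 12*s + 3)
(2) collapse the loop (A1 forward, (A2+A3+A4) return) gives (9*s^2 - 12*s + 3)/(6*s^2 + 7*s - 7)
That last expression is T(s); at s = 0 only the constant terms survive, so T(0) = 3/(-7) = -3/7.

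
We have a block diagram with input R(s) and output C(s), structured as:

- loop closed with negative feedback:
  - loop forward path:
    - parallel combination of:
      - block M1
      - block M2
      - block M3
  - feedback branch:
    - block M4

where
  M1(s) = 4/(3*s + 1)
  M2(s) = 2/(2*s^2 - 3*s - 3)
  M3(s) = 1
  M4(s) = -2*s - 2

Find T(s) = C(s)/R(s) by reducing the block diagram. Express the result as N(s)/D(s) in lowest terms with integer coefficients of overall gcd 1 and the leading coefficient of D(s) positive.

Answer: (-6*s^3 - s^2 + 18*s + 13)/(12*s^4 + 8*s^3 - 27*s^2 - 50*s - 23)

Working:
Step 1: reduce the parallel group M1, M2, M3 -> (6*s^3 + s^2 - 18*s - 13)/(6*s^3 - 7*s^2 - 12*s - 3)
Step 2: reduce the feedback loop with forward (M1+M2+M3) and return M4 - this is the overall T(s), already in the required normalized form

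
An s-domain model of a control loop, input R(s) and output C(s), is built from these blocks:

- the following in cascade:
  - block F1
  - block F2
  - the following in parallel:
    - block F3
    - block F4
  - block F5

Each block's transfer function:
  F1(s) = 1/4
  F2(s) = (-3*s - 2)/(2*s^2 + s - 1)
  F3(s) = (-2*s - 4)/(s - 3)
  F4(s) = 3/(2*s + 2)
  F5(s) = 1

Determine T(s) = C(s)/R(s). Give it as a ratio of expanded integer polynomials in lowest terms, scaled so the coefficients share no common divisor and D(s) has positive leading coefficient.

First reduce the diagram to T(s).

Step 1. add F3, F4 (parallel) = (-4*s^2 - 9*s - 17)/(2*s^2 - 4*s - 6)
Step 2. cascade F1, F2, (F3+F4), F5, giving the overall T(s)

Answer: (12*s^3 + 35*s^2 + 69*s + 34)/(16*s^4 - 24*s^3 - 72*s^2 - 8*s + 24)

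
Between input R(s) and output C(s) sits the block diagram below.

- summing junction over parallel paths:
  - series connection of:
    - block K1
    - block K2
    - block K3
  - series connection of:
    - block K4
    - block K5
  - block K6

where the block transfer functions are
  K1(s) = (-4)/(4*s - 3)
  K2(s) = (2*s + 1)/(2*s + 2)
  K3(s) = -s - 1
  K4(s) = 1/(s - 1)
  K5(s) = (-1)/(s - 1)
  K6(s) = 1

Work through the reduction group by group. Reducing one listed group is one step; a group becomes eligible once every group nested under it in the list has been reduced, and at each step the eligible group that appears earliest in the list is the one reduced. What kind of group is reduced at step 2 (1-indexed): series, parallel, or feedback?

[1] series reduction of K1, K2, K3
[2] reduce the series chain K4, K5
[3] add (K1*K2*K3), (K4*K5), K6 (parallel)
Step 2: series.

Hence the answer: series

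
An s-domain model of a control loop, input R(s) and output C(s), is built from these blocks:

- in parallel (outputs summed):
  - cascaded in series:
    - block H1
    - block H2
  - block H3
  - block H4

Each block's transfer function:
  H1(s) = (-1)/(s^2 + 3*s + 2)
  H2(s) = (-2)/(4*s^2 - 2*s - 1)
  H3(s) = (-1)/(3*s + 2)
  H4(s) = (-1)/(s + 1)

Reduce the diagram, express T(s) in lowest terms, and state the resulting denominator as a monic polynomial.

Step 1 - reduce the series chain H1, H2, giving 2/(4*s^4 + 10*s^3 + s^2 - 7*s - 2)
Step 2 - sum the parallel branches (H1*H2), H3, H4, giving (-16*s^4 - 36*s^3 + 2*s^2 + 29*s + 10)/(12*s^5 + 38*s^4 + 23*s^3 - 19*s^2 - 20*s - 4)
Step 2 gives the fully reduced T(s), with no common factor left to cancel. The denominator's leading coefficient is 12, so divide each of its coefficients by 12 to get the monic form.

Final answer: s^5 + 19*s^4/6 + 23*s^3/12 - 19*s^2/12 - 5*s/3 - 1/3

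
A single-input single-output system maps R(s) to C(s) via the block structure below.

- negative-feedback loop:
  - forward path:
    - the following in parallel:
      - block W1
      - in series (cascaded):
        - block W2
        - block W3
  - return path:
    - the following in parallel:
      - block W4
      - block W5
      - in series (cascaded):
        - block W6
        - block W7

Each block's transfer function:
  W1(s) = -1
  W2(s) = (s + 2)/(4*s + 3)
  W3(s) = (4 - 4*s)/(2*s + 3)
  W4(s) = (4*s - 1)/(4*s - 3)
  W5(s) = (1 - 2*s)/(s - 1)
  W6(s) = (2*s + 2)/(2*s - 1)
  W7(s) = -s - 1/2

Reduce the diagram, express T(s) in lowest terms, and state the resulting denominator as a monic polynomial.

Step 1 - series reduction of W2, W3 gives (-4*s^2 - 4*s + 8)/(8*s^2 + 18*s + 9)
Step 2 - parallel reduction of W1, (W2*W3) gives (-12*s^2 - 22*s - 1)/(8*s^2 + 18*s + 9)
Step 3 - cascade W6, W7 gives (-2*s^2 - 3*s - 1)/(2*s - 1)
Step 4 - parallel reduction of W4, W5, (W6*W7) gives (-8*s^4 - 6*s^3 + 25*s^2 - 11*s - 1)/(8*s^3 - 18*s^2 + 13*s - 3)
Step 5 - close the feedback loop around (W1+(W2*W3)), (W4+W5+(W6*W7)) gives (-96*s^5 + 40*s^4 + 232*s^3 - 232*s^2 + 53*s + 3)/(96*s^6 + 312*s^5 - 160*s^4 - 560*s^3 + 277*s^2 + 96*s - 26)
Step 5 gives the fully reduced T(s), with no common factor left to cancel. The denominator's leading coefficient is 96, so divide each of its coefficients by 96 to get the monic form.

Hence the answer: s^6 + 13*s^5/4 - 5*s^4/3 - 35*s^3/6 + 277*s^2/96 + s - 13/48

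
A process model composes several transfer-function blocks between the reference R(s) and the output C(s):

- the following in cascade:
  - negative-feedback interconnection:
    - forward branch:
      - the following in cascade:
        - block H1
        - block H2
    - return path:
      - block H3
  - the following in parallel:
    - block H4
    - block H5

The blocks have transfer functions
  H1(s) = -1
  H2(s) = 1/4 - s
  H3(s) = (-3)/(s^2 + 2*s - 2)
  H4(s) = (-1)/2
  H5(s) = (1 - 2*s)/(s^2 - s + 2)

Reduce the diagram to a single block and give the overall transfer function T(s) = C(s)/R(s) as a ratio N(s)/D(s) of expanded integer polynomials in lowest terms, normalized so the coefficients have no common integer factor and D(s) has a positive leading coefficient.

Step 1 - reduce the series chain H1, H2: s - 1/4
Step 2 - collapse the loop ((H1*H2) forward, H3 return): (4*s^3 + 7*s^2 - 10*s + 2)/(4*s^2 - 4*s - 5)
Step 3 - sum the parallel branches H4, H5: (-s^2 - 3*s)/(2*s^2 - 2*s + 4)
Step 4 - cascade [(H1*H2)/(1+(H1*H2)*H3)], (H4+H5), which is the overall transfer function T(s) = C(s)/R(s) in lowest terms

Therefore the answer is (-4*s^5 - 19*s^4 - 11*s^3 + 28*s^2 - 6*s)/(8*s^4 - 16*s^3 + 14*s^2 - 6*s - 20).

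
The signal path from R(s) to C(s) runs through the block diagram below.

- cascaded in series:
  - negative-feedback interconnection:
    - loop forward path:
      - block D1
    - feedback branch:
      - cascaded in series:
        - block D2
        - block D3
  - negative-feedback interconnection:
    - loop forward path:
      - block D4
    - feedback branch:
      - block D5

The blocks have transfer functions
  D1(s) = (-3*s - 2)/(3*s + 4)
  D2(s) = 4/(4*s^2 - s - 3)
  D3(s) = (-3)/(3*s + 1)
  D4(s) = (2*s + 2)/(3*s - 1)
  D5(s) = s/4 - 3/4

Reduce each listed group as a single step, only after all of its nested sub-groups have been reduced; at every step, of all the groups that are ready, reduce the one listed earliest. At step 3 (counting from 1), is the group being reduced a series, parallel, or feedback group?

1. cascade D2, D3
2. apply the feedback formula to D1, (D2*D3)
3. reduce the feedback loop with forward D4 and return D5
4. combine [D1/(1+D1*(D2*D3))], [D4/(1+D4*D5)] in series
Step 3 collapses a feedback group.

Final answer: feedback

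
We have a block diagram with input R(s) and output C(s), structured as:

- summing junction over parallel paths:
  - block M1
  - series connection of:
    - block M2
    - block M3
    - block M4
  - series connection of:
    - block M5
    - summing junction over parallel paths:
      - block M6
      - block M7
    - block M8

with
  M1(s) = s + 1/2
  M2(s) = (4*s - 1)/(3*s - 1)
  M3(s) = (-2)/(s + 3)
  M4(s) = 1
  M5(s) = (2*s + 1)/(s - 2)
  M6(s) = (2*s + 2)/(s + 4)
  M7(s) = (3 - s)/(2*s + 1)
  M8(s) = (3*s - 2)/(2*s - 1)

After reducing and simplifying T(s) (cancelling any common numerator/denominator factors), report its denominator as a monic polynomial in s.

Answer: s^5 + 25*s^4/6 - 6*s^3 - 43*s^2/2 + 59*s/3 - 4

Working:
1. series reduction of M2, M3, M4 = (2 - 8*s)/(3*s^2 + 8*s - 3)
2. add M6, M7 (parallel) = (3*s^2 + 5*s + 14)/(2*s^2 + 9*s + 4)
3. reduce the series chain M5, (M6+M7), M8 = (9*s^3 + 9*s^2 + 32*s - 28)/(2*s^3 + 3*s^2 - 18*s + 8)
4. combine M1, (M2*M3*M4), (M5*(M6+M7)*M8) in parallel = (12*s^6 + 110*s^5 + 119*s^4 - 52*s^3 + 697*s^2 - 770*s + 176)/(12*s^5 + 50*s^4 - 72*s^3 - 258*s^2 + 236*s - 48)
Step 4 gives the fully reduced T(s), with no common factor left to cancel. The denominator's leading coefficient is 12, so divide each of its coefficients by 12 to get the monic form.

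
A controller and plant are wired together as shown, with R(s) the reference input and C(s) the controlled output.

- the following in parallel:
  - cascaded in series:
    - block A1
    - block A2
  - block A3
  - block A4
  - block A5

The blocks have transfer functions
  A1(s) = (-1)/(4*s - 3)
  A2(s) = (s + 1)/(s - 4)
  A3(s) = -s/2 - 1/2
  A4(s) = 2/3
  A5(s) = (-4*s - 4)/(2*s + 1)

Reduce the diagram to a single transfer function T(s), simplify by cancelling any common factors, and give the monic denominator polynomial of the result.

First reduce the diagram to T(s).

(1) combine A1, A2 in series = (-s - 1)/(4*s^2 - 19*s + 12)
(2) sum the parallel branches (A1*A2), A3, A4, A5 = (-24*s^4 + 14*s^3 + 299*s^2 + 119*s - 282)/(48*s^3 - 204*s^2 + 30*s + 72)
Step 2 gives the fully reduced T(s), with no common factor left to cancel. The denominator's leading coefficient is 48, so divide each of its coefficients by 48 to get the monic form.

Answer: s^3 - 17*s^2/4 + 5*s/8 + 3/2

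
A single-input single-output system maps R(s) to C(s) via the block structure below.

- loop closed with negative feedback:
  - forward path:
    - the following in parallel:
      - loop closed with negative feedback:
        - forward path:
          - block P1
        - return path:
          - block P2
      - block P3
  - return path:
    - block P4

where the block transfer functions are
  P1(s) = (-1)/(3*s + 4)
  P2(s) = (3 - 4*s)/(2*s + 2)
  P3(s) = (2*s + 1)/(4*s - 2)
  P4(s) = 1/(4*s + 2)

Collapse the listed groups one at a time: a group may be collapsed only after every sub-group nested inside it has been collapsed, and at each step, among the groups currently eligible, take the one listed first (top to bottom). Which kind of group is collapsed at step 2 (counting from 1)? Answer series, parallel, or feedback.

Step 1: reduce the feedback loop with forward P1 and return P2
Step 2: reduce the parallel group [P1/(1+P1*P2)], P3
Step 3: reduce the feedback loop with forward ([P1/(1+P1*P2)]+P3) and return P4
The group at step 2 is a parallel group.

Therefore the answer is parallel.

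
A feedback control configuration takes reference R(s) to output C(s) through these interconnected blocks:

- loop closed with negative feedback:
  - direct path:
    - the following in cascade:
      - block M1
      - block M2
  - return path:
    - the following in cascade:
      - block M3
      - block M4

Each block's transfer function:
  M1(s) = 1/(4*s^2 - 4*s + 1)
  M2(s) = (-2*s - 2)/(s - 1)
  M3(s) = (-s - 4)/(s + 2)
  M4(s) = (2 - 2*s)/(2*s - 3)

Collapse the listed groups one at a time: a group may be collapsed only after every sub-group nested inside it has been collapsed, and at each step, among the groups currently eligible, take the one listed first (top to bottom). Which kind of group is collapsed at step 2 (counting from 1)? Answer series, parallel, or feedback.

Reducing step by step:

(1) reduce the series chain M1, M2
(2) series reduction of M3, M4
(3) feedback reduction of (M1*M2), (M3*M4)
Step 2: series.

Answer: series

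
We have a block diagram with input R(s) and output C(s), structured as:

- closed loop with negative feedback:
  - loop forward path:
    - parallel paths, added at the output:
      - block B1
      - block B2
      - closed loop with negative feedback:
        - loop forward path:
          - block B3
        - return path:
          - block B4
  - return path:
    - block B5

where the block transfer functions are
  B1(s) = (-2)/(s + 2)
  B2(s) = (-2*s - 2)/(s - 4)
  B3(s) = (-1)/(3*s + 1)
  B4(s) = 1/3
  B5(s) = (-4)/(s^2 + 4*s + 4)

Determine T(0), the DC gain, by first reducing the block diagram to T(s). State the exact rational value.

Step 1 - feedback reduction of B3, B4: (-3)/(9*s + 2)
Step 2 - sum the parallel branches B1, B2, [B3/(1+B3*B4)]: (-18*s^3 - 79*s^2 + 26*s + 32)/(9*s^3 - 16*s^2 - 76*s - 16)
Step 3 - apply the feedback formula to (B1+B2+[B3/(1+B3*B4)]), B5: (-18*s^5 - 151*s^4 - 362*s^3 - 180*s^2 + 232*s + 128)/(9*s^5 + 20*s^4 - 32*s^3 - 68*s^2 - 472*s - 192)
Step 3 gives the overall T(s). Then T(0) = 128/(-192) = -2/3.

Hence the answer: -2/3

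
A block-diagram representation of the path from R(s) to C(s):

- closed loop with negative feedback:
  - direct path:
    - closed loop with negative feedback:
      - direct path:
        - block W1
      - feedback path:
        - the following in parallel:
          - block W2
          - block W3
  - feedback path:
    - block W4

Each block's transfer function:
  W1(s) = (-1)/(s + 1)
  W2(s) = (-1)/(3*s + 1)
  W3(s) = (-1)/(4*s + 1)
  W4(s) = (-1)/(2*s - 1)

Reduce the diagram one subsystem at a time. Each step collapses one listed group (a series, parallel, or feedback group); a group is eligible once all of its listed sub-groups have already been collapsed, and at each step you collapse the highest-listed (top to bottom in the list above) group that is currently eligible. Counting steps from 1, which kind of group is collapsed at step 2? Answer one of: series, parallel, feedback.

The answer is feedback.

Reasoning:
(1) parallel reduction of W2, W3
(2) apply the feedback formula to W1, (W2+W3)
(3) feedback reduction of [W1/(1+W1*(W2+W3))], W4
At step 2 the group reduced is feedback.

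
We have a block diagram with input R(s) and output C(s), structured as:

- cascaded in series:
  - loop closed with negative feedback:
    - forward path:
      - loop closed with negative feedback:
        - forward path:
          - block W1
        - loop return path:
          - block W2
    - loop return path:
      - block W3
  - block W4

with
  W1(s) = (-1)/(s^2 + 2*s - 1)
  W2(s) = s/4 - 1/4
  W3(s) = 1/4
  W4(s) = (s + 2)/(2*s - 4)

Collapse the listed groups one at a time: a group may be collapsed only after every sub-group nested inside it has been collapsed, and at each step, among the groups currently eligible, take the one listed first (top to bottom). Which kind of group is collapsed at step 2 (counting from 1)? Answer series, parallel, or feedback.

Answer: feedback

Working:
Step 1: collapse the loop (W1 forward, W2 return)
Step 2: reduce the feedback loop with forward [W1/(1+W1*W2)] and return W3
Step 3: reduce the series chain [[W1/(1+W1*W2)]/(1+[W1/(1+W1*W2)]*W3)], W4
Step 2 collapses a feedback group.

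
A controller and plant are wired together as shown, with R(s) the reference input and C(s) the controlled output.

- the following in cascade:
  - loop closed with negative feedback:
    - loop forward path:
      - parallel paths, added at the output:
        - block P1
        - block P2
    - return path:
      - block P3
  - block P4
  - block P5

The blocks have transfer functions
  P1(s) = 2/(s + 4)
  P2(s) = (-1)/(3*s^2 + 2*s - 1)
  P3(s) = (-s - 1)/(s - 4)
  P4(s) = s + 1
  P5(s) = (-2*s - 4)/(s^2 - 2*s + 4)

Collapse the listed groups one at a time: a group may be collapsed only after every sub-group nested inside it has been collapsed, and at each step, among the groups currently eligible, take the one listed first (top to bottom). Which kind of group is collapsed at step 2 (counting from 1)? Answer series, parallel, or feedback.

Step 1: add P1, P2 (parallel)
Step 2: reduce the feedback loop with forward (P1+P2) and return P3
Step 3: reduce the series chain [(P1+P2)/(1+(P1+P2)*P3)], P4, P5
At step 2 the group reduced is feedback.

Answer: feedback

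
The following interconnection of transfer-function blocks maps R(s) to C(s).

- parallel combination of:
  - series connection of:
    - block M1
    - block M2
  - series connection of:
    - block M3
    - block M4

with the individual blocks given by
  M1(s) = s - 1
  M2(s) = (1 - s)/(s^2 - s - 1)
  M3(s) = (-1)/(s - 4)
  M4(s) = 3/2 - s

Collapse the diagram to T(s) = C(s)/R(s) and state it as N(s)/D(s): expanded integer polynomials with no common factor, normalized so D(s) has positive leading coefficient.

First reduce the diagram to T(s).

(1) multiply M1, M2 (series), giving (-s^2 + 2*s - 1)/(s^2 - s - 1)
(2) series reduction of M3, M4, giving (2*s - 3)/(2*s - 8)
(3) parallel reduction of (M1*M2), (M3*M4), giving the overall T(s)

Answer: (7*s^2 - 17*s + 11)/(2*s^3 - 10*s^2 + 6*s + 8)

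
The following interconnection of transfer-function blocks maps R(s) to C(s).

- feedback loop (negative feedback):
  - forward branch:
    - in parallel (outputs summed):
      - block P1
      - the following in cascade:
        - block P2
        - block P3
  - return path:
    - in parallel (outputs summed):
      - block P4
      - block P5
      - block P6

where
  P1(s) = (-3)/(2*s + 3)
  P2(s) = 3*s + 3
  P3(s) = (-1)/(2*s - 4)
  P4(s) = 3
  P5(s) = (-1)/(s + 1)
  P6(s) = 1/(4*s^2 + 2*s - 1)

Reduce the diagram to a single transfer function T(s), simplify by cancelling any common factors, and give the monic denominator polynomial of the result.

Step 1 - multiply P2, P3 (series): (-3*s - 3)/(2*s - 4)
Step 2 - add P1, (P2*P3) (parallel): (-6*s^2 - 21*s + 3)/(4*s^2 - 2*s - 12)
Step 3 - parallel reduction of P4, P5, P6: (12*s^3 + 14*s^2 + 2*s - 1)/(4*s^3 + 6*s^2 + s - 1)
Step 4 - apply the feedback formula to (P1+(P2*P3)), (P4+P5+P6): (24*s^5 + 120*s^4 + 120*s^3 - 3*s^2 - 24*s + 3)/(56*s^5 + 320*s^4 + 326*s^3 + 72*s^2 - 17*s - 9)
T(s) is the step-4 result (common factors already cancelled). Leading coefficient of the denominator: 56. Divide through by 56 for the monic polynomial.

Therefore the answer is s^5 + 40*s^4/7 + 163*s^3/28 + 9*s^2/7 - 17*s/56 - 9/56.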